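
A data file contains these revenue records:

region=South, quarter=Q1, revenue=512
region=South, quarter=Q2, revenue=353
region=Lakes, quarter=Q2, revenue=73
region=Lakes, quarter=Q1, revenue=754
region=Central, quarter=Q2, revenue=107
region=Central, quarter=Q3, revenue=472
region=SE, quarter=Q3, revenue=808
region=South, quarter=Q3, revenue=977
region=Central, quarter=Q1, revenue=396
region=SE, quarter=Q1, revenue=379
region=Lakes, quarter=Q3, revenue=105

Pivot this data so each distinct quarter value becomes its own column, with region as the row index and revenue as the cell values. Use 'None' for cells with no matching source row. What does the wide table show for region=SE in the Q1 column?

379

The long row with region=SE, quarter=Q1 has revenue=379.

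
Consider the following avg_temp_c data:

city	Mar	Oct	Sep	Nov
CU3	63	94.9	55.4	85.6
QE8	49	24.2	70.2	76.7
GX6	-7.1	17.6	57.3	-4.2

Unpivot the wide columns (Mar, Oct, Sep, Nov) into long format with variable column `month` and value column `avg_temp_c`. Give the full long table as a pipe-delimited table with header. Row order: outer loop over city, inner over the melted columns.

Each (city, column) pair becomes one row: 3 × 4 = 12 rows.
For example, (CU3, Mar) → avg_temp_c=63.

| city | month | avg_temp_c |
| CU3 | Mar | 63 |
| CU3 | Oct | 94.9 |
| CU3 | Sep | 55.4 |
| CU3 | Nov | 85.6 |
| QE8 | Mar | 49 |
| QE8 | Oct | 24.2 |
| QE8 | Sep | 70.2 |
| QE8 | Nov | 76.7 |
| GX6 | Mar | -7.1 |
| GX6 | Oct | 17.6 |
| GX6 | Sep | 57.3 |
| GX6 | Nov | -4.2 |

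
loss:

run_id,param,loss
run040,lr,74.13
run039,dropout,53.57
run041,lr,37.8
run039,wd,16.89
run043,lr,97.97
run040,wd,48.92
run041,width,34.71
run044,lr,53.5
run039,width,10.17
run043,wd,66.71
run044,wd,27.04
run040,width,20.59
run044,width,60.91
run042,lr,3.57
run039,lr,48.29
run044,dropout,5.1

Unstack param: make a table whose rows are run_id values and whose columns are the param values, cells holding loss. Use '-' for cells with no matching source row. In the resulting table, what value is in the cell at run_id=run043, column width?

-

No long-format row has run_id=run043 and param=width, so the cell is -.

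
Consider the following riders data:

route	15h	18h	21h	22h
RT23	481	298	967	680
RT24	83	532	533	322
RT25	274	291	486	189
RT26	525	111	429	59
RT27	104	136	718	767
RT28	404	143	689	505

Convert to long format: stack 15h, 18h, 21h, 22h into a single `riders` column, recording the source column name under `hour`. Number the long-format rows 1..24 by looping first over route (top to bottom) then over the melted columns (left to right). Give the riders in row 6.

532

24 rows total (6 × 4). Row 6: index ⌊(6-1)/4⌋ = 1 into route → RT24; (6-1) mod 4 = 1 into the melted columns → 18h.
So row 6 is (RT24, 18h, 532); riders = 532.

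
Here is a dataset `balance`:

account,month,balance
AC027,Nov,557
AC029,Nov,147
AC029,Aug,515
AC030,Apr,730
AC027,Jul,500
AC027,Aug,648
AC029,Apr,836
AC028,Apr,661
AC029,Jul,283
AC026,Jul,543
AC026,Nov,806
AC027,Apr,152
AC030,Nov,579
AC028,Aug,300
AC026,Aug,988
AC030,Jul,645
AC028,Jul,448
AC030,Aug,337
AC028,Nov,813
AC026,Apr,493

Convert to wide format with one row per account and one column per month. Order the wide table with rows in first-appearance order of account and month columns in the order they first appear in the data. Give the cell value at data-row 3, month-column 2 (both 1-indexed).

With rows in first-appearance order of account, row 3 is account=AC030. month columns in first-appearance order: Nov, Aug, Apr, Jul; column 2 is Aug.
Long rows with account=AC030, month=Aug: balance = 337.

337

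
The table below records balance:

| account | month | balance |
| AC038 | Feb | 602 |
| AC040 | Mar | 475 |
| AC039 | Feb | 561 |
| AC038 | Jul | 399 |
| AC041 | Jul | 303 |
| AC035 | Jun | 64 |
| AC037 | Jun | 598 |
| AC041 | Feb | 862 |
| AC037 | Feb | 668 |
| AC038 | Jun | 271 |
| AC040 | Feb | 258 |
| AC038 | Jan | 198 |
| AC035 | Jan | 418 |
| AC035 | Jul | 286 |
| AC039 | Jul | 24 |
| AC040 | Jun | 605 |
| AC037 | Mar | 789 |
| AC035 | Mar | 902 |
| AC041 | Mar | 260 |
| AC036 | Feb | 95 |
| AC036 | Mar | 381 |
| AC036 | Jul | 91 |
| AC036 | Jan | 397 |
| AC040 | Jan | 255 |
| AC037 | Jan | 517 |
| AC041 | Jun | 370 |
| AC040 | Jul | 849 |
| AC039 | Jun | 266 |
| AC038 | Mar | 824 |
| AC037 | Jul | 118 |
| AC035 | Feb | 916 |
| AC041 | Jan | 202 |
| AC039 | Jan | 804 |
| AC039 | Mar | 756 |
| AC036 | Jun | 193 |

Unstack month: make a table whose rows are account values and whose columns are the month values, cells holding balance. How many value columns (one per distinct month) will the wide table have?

5 distinct month values: Jun, Mar, Feb, Jan, Jul.

5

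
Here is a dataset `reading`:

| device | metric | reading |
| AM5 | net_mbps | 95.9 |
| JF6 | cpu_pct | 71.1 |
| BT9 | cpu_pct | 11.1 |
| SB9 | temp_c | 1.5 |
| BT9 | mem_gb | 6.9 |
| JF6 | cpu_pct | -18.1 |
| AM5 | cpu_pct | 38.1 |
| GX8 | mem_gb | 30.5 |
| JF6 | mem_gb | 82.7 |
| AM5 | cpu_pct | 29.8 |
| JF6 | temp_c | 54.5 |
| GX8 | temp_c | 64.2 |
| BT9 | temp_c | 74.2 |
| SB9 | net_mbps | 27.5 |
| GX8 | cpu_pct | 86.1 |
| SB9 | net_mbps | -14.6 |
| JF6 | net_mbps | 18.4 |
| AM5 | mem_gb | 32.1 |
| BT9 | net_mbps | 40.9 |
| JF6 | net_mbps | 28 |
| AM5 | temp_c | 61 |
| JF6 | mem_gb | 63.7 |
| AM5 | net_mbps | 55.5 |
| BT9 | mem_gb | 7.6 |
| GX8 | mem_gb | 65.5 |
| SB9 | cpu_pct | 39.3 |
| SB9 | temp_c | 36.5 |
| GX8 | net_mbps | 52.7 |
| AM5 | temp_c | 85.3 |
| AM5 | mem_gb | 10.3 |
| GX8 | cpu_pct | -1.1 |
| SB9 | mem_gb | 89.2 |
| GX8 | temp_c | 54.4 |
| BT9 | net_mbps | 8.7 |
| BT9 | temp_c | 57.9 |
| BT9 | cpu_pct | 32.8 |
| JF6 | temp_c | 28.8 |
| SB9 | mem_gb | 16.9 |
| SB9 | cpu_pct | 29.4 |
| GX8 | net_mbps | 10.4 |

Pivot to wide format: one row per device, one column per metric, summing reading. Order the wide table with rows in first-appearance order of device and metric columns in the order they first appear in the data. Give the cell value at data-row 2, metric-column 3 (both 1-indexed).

With rows in first-appearance order of device, row 2 is device=JF6. metric columns in first-appearance order: net_mbps, cpu_pct, temp_c, mem_gb; column 3 is temp_c.
Long rows with device=JF6, metric=temp_c: 54.5 + 28.8 = 83.3.

83.3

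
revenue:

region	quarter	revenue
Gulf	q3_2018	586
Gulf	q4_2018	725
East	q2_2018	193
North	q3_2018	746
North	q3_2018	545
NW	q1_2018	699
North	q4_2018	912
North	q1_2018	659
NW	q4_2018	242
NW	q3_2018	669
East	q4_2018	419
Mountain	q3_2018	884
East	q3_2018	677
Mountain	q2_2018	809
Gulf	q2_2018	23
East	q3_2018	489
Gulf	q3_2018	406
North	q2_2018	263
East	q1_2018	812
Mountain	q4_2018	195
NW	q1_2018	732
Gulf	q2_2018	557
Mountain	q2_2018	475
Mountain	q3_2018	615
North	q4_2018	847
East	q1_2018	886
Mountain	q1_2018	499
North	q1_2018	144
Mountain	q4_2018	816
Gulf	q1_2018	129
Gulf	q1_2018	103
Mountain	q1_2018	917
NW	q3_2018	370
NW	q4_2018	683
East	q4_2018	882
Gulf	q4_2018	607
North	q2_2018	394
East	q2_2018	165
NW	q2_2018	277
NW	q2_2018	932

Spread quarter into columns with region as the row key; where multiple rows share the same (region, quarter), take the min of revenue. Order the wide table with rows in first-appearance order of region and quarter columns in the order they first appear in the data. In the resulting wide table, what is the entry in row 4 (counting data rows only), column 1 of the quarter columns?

370

With rows in first-appearance order of region, row 4 is region=NW. quarter columns in first-appearance order: q3_2018, q4_2018, q2_2018, q1_2018; column 1 is q3_2018.
Long rows with region=NW, quarter=q3_2018: min(669, 370) = 370.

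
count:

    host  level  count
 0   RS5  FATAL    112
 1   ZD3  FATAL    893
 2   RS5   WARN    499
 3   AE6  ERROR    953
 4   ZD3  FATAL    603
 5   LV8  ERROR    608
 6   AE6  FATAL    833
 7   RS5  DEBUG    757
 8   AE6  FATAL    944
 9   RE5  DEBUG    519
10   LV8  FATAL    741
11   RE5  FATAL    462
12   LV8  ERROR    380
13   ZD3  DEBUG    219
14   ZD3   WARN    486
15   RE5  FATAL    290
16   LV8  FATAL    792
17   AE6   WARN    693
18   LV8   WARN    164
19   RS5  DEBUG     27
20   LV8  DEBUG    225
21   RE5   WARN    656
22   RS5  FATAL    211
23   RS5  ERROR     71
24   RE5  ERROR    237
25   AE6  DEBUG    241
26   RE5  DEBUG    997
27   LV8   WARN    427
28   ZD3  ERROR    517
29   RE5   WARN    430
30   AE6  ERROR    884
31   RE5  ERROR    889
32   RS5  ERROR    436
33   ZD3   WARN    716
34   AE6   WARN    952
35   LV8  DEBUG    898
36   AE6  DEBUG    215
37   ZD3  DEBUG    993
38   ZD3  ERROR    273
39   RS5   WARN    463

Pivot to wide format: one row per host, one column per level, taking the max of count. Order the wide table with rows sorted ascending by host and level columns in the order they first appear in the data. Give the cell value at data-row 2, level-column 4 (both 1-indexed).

898

With rows sorted ascending by host, row 2 is host=LV8. level columns in first-appearance order: FATAL, WARN, ERROR, DEBUG; column 4 is DEBUG.
Long rows with host=LV8, level=DEBUG: max(225, 898) = 898.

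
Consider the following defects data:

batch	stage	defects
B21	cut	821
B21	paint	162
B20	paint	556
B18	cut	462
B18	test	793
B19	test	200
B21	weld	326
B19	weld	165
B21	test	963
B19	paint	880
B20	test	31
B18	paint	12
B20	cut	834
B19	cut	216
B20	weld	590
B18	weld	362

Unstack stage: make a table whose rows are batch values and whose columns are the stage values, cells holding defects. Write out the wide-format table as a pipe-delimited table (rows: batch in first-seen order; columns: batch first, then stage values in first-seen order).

Columns: batch plus the 4 distinct stage values (cut, paint, test, weld).
For example, row B21 column cut takes defects=821 from the long row (B21, cut).

| batch | cut | paint | test | weld |
| B21 | 821 | 162 | 963 | 326 |
| B20 | 834 | 556 | 31 | 590 |
| B18 | 462 | 12 | 793 | 362 |
| B19 | 216 | 880 | 200 | 165 |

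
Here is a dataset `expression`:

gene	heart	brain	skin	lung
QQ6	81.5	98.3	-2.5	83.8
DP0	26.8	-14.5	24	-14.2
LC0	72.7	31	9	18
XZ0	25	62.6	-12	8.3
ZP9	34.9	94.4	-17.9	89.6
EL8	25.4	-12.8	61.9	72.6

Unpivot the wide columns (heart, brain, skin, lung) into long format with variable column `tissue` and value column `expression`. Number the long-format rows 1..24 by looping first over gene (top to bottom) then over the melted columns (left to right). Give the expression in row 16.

8.3

24 rows total (6 × 4). Row 16: index ⌊(16-1)/4⌋ = 3 into gene → XZ0; (16-1) mod 4 = 3 into the melted columns → lung.
So row 16 is (XZ0, lung, 8.3); expression = 8.3.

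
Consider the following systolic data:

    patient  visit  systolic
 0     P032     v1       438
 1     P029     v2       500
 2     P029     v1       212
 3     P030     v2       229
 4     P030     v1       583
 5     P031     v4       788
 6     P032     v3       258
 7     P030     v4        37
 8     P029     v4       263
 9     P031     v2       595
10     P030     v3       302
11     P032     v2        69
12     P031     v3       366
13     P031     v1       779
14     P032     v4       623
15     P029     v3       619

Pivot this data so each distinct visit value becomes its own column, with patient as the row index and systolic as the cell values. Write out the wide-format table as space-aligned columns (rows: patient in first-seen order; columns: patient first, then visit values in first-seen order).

Columns: patient plus the 4 distinct visit values (v1, v2, v4, v3).
For example, row P032 column v1 takes systolic=438 from the long row (P032, v1).

patient  v1   v2   v4   v3 
P032     438  69   623  258
P029     212  500  263  619
P030     583  229  37   302
P031     779  595  788  366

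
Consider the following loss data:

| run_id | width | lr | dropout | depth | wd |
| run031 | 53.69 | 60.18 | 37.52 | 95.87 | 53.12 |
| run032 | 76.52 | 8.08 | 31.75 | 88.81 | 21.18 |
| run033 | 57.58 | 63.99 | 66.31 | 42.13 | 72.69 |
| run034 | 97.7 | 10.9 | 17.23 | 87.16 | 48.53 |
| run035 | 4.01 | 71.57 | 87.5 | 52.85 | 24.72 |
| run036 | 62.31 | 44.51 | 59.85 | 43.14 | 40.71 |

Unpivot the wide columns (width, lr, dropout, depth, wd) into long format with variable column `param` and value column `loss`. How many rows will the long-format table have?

30

6 run_id values × 5 melted columns = 30 rows.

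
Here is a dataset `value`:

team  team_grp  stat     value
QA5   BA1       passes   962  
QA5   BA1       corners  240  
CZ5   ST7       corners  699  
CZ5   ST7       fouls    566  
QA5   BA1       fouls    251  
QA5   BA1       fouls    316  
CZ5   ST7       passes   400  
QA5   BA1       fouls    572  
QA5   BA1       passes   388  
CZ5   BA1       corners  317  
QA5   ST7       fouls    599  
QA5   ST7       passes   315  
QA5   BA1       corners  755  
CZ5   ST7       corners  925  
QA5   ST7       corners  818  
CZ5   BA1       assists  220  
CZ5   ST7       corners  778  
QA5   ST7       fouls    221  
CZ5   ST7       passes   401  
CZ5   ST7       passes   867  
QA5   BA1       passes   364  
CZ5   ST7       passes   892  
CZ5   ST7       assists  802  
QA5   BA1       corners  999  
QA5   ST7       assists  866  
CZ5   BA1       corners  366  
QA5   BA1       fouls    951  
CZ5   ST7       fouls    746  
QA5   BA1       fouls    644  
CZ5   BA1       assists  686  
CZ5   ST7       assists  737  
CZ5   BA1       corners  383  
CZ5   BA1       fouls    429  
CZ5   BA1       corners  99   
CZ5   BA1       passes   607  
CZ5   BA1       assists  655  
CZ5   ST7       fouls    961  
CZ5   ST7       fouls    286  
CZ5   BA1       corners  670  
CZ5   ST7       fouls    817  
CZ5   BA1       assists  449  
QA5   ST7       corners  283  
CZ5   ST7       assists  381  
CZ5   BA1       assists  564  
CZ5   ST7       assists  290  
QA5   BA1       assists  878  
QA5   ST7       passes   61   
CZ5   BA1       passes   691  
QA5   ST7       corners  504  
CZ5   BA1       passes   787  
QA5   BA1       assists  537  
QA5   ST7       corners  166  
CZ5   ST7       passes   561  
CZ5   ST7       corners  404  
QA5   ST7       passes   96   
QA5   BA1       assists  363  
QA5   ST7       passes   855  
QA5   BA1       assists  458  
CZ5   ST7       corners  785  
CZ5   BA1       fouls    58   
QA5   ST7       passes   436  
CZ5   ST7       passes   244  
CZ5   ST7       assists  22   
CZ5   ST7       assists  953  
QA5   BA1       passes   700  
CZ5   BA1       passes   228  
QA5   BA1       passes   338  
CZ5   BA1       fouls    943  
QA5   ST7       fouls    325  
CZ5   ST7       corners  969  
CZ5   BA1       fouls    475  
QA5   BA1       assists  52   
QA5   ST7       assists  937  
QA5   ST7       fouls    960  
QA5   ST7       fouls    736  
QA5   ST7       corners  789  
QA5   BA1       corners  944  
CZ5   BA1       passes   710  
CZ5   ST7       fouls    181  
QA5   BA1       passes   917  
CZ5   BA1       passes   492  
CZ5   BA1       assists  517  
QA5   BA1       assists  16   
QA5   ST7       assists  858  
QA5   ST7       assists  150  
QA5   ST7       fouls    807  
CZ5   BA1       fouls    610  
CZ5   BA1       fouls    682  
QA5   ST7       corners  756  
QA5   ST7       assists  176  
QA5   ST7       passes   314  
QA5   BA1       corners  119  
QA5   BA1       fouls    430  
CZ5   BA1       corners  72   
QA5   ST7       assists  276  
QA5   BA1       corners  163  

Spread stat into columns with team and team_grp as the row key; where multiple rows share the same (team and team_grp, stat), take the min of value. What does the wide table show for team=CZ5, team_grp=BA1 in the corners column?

72

Rows with team=CZ5, team_grp=BA1 and stat=corners: value values are 317, 366, 383, 99, 670, 72.
min(317, 366, 383, 99, 670, 72) = 72.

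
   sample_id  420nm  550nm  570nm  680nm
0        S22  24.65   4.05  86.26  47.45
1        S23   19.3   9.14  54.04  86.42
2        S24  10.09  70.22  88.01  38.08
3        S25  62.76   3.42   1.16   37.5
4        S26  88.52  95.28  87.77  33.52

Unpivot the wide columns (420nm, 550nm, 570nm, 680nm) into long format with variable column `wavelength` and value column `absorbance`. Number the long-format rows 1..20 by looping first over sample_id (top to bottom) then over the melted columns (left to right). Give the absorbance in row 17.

20 rows total (5 × 4). Row 17: index ⌊(17-1)/4⌋ = 4 into sample_id → S26; (17-1) mod 4 = 0 into the melted columns → 420nm.
So row 17 is (S26, 420nm, 88.52); absorbance = 88.52.

88.52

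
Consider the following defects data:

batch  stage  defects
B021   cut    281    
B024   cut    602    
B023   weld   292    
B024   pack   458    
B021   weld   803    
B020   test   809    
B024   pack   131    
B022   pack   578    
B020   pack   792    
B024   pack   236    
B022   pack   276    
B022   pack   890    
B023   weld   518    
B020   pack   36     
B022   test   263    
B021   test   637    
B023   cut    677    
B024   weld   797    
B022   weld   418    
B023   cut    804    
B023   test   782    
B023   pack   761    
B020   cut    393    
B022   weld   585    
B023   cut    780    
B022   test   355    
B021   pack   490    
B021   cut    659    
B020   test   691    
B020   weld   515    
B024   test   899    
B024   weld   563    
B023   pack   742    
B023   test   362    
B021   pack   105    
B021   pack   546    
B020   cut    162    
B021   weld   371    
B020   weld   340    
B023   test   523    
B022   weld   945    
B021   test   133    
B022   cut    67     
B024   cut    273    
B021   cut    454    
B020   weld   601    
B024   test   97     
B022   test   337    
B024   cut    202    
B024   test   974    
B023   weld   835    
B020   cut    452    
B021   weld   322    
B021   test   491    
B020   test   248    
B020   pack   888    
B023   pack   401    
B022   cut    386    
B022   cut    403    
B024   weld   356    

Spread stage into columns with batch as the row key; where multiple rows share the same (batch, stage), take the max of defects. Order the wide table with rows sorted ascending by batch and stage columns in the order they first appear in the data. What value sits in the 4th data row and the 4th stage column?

With rows sorted ascending by batch, row 4 is batch=B023. stage columns in first-appearance order: cut, weld, pack, test; column 4 is test.
Long rows with batch=B023, stage=test: max(782, 362, 523) = 782.

782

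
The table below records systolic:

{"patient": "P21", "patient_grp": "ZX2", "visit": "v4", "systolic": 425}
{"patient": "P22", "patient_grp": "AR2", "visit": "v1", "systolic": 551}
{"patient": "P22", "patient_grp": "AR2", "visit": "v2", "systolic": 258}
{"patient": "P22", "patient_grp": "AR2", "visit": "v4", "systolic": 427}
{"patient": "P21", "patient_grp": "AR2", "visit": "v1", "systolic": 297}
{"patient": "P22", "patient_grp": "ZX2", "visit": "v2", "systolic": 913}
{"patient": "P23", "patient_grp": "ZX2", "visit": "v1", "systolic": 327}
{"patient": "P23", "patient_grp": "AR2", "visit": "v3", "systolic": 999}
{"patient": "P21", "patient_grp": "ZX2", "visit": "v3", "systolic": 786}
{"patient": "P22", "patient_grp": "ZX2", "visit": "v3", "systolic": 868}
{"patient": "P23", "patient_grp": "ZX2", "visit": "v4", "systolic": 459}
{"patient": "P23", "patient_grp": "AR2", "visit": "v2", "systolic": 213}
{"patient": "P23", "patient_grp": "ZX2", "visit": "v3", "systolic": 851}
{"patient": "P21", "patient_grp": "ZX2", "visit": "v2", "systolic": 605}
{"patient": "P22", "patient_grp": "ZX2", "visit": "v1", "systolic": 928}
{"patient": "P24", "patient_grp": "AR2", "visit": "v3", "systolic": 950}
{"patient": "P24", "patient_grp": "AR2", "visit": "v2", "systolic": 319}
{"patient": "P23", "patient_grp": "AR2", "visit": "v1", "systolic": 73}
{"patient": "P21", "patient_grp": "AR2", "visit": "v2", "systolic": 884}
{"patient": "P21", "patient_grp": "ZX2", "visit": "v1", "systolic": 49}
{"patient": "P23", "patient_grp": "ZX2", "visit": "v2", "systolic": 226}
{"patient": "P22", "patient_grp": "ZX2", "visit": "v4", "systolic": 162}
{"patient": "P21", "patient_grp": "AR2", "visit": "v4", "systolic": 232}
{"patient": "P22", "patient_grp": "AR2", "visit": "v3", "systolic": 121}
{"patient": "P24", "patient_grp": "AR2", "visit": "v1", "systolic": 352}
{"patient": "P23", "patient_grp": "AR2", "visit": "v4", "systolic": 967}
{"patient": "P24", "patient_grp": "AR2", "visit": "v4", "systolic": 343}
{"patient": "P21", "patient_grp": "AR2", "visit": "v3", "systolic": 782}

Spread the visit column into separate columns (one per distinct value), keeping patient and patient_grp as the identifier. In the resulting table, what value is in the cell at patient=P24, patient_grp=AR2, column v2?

319

Wide layout: rows indexed by patient and patient_grp, columns are the 4 distinct visit values (v4, v1, v2, v3).
Cell (patient=P24, patient_grp=AR2, visit=v2) draws from the long row where patient=P24, patient_grp=AR2 and visit=v2, which has systolic=319.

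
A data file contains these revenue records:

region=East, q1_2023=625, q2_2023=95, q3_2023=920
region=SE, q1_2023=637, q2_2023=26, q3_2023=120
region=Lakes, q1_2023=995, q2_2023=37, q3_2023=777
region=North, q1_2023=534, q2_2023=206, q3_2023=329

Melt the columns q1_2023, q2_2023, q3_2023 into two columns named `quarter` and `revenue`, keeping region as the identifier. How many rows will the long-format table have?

12

4 region values × 3 melted columns = 12 rows.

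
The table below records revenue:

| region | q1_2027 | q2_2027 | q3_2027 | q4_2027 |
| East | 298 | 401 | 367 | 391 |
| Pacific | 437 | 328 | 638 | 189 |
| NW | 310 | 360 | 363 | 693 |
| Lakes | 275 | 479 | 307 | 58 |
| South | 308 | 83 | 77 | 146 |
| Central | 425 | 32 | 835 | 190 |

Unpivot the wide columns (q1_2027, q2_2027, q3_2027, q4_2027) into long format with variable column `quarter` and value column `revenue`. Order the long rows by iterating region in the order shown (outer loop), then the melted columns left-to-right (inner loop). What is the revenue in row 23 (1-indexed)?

24 rows total (6 × 4). Row 23: index ⌊(23-1)/4⌋ = 5 into region → Central; (23-1) mod 4 = 2 into the melted columns → q3_2027.
So row 23 is (Central, q3_2027, 835); revenue = 835.

835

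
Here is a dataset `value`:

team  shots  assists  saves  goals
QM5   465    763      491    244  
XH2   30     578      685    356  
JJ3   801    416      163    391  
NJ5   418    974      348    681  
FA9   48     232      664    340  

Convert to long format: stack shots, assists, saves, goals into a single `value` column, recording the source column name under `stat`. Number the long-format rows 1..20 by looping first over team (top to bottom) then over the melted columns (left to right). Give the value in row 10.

20 rows total (5 × 4). Row 10: index ⌊(10-1)/4⌋ = 2 into team → JJ3; (10-1) mod 4 = 1 into the melted columns → assists.
So row 10 is (JJ3, assists, 416); value = 416.

416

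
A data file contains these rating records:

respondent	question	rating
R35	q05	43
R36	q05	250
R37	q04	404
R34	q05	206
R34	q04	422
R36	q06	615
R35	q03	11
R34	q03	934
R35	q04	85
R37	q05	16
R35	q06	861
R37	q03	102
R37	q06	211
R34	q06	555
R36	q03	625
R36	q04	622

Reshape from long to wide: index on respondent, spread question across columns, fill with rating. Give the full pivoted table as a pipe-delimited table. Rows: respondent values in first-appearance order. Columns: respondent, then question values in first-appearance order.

Columns: respondent plus the 4 distinct question values (q05, q04, q06, q03).
For example, row R35 column q05 takes rating=43 from the long row (R35, q05).

| respondent | q05 | q04 | q06 | q03 |
| R35 | 43 | 85 | 861 | 11 |
| R36 | 250 | 622 | 615 | 625 |
| R37 | 16 | 404 | 211 | 102 |
| R34 | 206 | 422 | 555 | 934 |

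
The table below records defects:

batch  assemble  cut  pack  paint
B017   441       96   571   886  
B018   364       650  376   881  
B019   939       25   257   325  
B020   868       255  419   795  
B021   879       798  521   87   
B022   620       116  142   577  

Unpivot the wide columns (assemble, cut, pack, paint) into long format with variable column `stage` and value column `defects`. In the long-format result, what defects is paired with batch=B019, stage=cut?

25

Unpivoting turns each (batch, wide-column) pair into one long row.
The wide cell at row B019, column cut holds 25, so the long row (B019, cut) has defects=25.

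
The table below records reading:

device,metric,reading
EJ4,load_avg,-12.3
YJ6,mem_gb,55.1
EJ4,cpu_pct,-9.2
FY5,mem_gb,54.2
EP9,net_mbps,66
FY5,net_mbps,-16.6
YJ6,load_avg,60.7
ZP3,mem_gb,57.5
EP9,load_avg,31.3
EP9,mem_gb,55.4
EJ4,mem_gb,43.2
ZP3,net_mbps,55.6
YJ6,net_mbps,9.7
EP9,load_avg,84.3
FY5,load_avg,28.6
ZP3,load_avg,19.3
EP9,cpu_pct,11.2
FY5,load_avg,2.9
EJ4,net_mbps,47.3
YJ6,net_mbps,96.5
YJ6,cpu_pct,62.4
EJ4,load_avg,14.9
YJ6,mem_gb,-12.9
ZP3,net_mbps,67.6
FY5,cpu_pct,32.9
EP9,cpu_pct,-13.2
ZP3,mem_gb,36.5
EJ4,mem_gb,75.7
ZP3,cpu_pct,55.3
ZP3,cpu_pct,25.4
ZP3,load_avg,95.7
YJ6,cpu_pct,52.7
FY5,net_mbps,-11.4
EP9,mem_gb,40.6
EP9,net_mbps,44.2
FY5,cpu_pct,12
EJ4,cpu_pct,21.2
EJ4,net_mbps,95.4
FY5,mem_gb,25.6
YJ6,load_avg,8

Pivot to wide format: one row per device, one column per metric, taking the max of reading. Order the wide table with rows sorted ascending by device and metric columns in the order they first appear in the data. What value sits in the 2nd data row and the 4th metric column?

66

With rows sorted ascending by device, row 2 is device=EP9. metric columns in first-appearance order: load_avg, mem_gb, cpu_pct, net_mbps; column 4 is net_mbps.
Long rows with device=EP9, metric=net_mbps: max(66, 44.2) = 66.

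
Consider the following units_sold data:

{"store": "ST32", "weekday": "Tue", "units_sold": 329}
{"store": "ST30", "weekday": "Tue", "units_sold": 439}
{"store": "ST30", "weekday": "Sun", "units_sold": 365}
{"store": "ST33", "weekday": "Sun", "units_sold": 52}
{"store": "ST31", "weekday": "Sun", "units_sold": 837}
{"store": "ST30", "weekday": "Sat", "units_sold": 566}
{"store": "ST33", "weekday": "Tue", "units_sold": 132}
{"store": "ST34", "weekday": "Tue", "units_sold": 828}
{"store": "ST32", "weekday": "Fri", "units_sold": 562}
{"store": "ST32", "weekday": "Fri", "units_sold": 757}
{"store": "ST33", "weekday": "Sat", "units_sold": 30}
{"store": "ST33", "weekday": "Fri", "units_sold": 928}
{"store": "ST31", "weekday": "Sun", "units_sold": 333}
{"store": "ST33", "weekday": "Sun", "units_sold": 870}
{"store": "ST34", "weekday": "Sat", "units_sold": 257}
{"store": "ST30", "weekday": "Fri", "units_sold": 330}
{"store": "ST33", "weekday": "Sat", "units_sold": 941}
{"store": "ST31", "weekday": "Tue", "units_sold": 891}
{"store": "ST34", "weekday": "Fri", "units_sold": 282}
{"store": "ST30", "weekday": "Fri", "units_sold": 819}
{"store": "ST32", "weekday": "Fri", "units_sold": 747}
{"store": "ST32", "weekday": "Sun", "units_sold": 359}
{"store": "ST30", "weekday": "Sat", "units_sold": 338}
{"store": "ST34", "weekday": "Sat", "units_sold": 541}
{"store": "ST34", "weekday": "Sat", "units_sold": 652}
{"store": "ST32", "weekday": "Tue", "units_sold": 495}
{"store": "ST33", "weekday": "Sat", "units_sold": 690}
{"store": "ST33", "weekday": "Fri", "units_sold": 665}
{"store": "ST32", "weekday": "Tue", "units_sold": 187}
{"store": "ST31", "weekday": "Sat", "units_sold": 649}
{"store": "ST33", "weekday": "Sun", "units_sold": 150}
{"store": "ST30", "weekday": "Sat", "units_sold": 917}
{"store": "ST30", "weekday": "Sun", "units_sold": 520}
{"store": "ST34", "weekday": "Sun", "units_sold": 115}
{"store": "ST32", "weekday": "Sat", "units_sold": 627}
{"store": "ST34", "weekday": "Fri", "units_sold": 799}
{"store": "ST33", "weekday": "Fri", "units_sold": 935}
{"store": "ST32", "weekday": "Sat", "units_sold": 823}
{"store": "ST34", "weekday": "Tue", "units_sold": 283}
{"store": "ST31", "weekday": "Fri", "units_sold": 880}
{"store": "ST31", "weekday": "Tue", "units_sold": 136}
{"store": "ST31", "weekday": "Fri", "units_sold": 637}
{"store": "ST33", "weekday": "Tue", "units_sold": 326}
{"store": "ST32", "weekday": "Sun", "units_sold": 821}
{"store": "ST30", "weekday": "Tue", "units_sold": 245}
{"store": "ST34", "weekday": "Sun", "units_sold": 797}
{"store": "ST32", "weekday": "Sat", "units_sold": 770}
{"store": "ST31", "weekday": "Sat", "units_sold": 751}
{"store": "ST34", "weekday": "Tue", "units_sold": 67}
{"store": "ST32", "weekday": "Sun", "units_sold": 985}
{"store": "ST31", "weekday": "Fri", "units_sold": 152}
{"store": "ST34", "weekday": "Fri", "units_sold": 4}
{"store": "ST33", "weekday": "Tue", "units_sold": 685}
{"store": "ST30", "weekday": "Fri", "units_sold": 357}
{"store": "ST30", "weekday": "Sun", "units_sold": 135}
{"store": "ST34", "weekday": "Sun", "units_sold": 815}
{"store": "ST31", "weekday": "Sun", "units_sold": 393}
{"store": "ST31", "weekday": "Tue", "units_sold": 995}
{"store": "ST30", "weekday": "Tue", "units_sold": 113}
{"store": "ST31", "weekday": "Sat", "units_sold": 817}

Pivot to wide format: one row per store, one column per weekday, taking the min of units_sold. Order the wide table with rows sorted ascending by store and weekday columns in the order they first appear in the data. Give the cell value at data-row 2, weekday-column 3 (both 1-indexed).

With rows sorted ascending by store, row 2 is store=ST31. weekday columns in first-appearance order: Tue, Sun, Sat, Fri; column 3 is Sat.
Long rows with store=ST31, weekday=Sat: min(649, 751, 817) = 649.

649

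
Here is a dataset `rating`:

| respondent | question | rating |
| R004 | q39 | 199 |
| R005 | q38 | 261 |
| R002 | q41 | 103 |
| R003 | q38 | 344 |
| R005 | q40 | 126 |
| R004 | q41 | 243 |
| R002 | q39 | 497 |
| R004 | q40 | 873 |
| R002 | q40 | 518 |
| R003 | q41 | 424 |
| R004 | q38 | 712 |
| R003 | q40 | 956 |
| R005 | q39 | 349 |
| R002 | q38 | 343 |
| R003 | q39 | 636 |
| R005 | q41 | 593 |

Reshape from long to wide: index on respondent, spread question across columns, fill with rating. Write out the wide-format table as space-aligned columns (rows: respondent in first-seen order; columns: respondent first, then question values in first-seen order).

respondent  q39  q38  q41  q40
R004        199  712  243  873
R005        349  261  593  126
R002        497  343  103  518
R003        636  344  424  956

Columns: respondent plus the 4 distinct question values (q39, q38, q41, q40).
For example, row R004 column q39 takes rating=199 from the long row (R004, q39).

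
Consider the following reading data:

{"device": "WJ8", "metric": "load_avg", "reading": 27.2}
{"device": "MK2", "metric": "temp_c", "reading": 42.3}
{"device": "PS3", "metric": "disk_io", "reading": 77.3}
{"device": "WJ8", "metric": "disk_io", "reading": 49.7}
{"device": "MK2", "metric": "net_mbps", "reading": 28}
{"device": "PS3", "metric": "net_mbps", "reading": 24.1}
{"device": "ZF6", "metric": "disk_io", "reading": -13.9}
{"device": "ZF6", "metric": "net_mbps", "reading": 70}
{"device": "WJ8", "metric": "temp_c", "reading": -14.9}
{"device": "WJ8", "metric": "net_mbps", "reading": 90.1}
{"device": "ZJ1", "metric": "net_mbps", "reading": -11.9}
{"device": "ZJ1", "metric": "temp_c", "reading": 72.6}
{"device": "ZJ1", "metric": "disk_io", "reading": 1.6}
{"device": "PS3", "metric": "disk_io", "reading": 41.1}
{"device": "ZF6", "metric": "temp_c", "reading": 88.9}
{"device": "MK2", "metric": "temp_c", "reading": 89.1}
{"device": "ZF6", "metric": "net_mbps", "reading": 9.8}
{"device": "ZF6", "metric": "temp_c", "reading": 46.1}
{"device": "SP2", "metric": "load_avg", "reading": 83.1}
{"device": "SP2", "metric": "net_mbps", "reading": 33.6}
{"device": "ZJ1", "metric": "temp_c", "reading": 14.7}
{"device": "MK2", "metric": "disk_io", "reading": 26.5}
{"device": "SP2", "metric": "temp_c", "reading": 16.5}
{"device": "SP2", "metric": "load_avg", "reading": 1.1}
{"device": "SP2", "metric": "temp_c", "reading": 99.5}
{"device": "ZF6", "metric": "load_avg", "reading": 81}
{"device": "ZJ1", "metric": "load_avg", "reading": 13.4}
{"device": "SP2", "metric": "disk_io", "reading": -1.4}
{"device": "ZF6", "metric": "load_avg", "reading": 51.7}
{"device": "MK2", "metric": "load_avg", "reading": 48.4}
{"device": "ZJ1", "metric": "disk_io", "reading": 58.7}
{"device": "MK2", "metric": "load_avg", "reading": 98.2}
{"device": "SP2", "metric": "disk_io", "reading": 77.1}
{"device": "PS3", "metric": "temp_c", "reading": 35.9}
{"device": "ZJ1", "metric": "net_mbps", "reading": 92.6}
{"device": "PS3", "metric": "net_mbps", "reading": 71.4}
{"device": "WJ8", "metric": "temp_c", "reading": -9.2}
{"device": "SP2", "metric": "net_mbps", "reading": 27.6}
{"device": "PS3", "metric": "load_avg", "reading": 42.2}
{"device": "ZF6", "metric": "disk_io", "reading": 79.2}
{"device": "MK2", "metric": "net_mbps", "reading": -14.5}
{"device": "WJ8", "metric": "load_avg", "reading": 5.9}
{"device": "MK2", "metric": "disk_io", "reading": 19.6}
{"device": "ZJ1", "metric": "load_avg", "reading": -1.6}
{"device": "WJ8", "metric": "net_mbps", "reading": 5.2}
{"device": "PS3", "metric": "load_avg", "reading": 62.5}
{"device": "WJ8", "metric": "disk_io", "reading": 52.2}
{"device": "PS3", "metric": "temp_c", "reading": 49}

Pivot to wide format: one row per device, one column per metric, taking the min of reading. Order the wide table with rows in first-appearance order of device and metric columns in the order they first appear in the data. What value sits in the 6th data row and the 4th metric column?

27.6

With rows in first-appearance order of device, row 6 is device=SP2. metric columns in first-appearance order: load_avg, temp_c, disk_io, net_mbps; column 4 is net_mbps.
Long rows with device=SP2, metric=net_mbps: min(33.6, 27.6) = 27.6.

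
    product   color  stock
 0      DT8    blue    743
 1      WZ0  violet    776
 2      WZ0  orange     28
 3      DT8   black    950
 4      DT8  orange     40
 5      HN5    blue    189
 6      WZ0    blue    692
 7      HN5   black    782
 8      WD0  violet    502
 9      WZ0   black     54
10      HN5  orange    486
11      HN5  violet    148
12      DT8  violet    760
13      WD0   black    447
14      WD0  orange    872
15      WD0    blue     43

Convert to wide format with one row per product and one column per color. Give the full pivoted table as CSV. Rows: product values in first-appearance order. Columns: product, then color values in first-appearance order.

Columns: product plus the 4 distinct color values (blue, violet, orange, black).
For example, row DT8 column blue takes stock=743 from the long row (DT8, blue).

product,blue,violet,orange,black
DT8,743,760,40,950
WZ0,692,776,28,54
HN5,189,148,486,782
WD0,43,502,872,447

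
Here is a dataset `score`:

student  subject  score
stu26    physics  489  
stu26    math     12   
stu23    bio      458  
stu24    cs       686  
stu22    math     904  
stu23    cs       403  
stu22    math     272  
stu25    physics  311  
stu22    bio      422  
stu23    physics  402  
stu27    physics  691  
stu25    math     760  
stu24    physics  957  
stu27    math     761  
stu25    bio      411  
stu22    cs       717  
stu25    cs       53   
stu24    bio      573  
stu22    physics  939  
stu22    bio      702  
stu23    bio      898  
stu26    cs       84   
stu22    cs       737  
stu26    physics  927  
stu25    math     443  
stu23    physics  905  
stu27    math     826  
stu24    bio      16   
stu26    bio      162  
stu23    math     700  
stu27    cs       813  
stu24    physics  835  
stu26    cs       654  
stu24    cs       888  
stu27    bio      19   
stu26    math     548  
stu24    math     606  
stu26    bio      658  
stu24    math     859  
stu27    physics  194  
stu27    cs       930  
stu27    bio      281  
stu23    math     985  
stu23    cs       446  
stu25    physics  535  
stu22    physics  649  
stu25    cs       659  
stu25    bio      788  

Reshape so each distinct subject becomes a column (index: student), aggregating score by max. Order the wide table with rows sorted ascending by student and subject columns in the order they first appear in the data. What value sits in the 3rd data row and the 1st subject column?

957

With rows sorted ascending by student, row 3 is student=stu24. subject columns in first-appearance order: physics, math, bio, cs; column 1 is physics.
Long rows with student=stu24, subject=physics: max(957, 835) = 957.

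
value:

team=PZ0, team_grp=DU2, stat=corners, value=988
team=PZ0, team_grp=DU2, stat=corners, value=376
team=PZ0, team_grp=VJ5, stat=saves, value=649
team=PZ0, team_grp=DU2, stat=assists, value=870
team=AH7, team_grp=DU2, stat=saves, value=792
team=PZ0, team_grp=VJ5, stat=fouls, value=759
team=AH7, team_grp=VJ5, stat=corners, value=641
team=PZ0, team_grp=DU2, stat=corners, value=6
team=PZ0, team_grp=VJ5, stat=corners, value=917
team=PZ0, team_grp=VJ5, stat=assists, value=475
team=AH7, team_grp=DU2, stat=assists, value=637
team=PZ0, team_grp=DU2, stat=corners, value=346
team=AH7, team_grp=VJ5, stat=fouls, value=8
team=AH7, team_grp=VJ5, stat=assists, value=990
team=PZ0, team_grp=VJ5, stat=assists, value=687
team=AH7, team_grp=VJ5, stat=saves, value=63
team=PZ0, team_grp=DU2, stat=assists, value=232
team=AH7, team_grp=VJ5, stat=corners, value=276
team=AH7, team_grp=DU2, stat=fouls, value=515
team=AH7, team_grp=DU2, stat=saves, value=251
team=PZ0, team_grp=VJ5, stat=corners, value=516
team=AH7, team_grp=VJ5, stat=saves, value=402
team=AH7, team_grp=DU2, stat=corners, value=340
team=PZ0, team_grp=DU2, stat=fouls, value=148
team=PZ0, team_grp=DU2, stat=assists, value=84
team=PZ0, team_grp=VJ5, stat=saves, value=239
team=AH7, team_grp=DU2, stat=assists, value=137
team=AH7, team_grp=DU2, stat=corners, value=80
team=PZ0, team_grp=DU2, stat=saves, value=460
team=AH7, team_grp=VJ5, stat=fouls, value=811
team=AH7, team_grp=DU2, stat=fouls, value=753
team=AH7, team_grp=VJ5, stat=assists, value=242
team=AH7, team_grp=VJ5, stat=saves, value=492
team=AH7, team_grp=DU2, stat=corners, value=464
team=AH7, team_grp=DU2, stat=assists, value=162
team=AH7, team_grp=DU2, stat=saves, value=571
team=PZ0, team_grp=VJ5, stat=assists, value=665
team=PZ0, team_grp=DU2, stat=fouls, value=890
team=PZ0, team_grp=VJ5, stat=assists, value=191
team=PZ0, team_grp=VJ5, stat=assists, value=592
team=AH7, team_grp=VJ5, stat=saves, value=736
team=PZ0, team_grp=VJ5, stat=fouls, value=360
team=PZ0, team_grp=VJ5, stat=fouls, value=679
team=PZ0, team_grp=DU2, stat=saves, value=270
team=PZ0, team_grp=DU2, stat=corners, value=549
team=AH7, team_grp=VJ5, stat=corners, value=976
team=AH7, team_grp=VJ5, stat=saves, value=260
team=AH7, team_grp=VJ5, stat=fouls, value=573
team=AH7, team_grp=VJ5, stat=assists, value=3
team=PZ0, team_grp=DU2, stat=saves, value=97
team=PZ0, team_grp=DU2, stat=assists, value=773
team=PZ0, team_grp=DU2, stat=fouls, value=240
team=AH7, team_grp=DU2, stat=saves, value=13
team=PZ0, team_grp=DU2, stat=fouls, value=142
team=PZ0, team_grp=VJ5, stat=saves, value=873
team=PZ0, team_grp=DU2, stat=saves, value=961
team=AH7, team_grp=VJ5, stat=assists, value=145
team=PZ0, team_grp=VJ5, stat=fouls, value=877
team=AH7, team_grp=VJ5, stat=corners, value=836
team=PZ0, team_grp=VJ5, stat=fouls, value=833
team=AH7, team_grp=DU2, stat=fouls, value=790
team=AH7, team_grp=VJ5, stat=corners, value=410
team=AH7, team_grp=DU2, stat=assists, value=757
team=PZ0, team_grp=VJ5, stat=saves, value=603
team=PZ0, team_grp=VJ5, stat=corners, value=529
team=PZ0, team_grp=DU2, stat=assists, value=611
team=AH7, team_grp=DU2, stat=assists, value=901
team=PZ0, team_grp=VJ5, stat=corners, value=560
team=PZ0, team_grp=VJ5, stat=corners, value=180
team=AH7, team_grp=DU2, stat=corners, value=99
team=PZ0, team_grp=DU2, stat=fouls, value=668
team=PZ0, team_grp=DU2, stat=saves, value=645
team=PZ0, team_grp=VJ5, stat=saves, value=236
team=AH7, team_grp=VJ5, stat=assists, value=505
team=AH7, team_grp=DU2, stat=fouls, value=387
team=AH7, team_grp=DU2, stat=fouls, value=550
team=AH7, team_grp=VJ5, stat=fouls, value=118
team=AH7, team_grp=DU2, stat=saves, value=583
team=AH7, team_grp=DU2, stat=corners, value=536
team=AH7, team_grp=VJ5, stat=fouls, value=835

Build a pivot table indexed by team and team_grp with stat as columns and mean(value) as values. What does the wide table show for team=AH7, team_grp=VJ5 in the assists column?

377

Rows with team=AH7, team_grp=VJ5 and stat=assists: value values are 990, 242, 3, 145, 505.
(990 + 242 + 3 + 145 + 505) / 5 = 377.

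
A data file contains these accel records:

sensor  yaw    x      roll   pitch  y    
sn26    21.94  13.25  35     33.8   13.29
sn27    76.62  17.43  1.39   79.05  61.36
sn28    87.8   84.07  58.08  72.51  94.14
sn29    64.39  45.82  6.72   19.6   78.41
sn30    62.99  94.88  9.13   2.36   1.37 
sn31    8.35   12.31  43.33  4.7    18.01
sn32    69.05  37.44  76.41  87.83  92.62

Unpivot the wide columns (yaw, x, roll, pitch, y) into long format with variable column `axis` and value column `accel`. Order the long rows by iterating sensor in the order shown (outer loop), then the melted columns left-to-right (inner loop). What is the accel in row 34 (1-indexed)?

35 rows total (7 × 5). Row 34: index ⌊(34-1)/5⌋ = 6 into sensor → sn32; (34-1) mod 5 = 3 into the melted columns → pitch.
So row 34 is (sn32, pitch, 87.83); accel = 87.83.

87.83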